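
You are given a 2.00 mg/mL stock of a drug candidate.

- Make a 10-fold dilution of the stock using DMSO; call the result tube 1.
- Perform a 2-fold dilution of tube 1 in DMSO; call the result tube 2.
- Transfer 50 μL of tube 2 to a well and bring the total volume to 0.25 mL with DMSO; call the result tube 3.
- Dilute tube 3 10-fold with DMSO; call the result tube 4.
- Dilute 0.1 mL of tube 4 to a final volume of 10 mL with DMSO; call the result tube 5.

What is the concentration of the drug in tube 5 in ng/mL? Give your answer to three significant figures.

Step 1: 10-fold → factor 10
Step 2: 2-fold → factor 2
Step 3: 50 μL brought to 0.25 mL → factor 250/50 = 5
Step 4: 10-fold → factor 10
Step 5: 0.1 mL brought to 10 mL → factor 10/0.1 = 100
Overall dilution factor = 10 × 2 × 5 × 10 × 100 = 1 × 10^5
Final = 2.00 mg/mL / 1 × 10^5 = 2.000 × 10^-5 mg/mL = 20.0 ng/mL

20.0 ng/mL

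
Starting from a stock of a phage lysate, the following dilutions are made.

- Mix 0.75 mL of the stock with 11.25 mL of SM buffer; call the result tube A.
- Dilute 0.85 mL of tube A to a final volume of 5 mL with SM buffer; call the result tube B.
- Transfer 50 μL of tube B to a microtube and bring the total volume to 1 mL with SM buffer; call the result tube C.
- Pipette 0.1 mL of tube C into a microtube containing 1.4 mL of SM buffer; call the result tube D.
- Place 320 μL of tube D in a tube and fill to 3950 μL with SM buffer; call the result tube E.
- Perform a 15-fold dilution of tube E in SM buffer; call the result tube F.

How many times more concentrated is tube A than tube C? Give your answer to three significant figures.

118

Step 1: 0.75 mL + 11.25 mL = 12 mL total → factor 12/0.75 = 16
Step 2: 0.85 mL brought to 5 mL → factor 5/0.85 = 5.8824
Step 3: 50 μL brought to 1 mL → factor 1000/50 = 20
Dilution factor to tube A = 16; to tube C = 1882.4
[tube A]/[tube C] = (factor to tube C)/(factor to tube A) = 1882.4/16 = 118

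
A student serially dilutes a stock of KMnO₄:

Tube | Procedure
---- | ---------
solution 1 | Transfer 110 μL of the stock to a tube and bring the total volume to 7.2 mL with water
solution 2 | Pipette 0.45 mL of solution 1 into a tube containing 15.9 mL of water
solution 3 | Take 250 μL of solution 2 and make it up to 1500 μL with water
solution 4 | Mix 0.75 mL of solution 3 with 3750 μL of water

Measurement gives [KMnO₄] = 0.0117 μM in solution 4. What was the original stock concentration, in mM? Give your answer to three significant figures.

1.00 mM

Step 1: 110 μL brought to 7.2 mL → factor 7200/110 = 65.455
Step 2: 0.45 mL + 15.9 mL = 16.35 mL total → factor 16.35/0.45 = 36.333
Step 3: 250 μL brought to 1500 μL → factor 1500/250 = 6
Step 4: 0.75 mL + 3750 μL = 4.5 mL total → factor 4.5/0.75 = 6
Overall dilution factor = 65.455 × 36.333 × 6 × 6 = 85615
Stock = 0.0117 μM × 85615 = 1002 μM = 1.00 mM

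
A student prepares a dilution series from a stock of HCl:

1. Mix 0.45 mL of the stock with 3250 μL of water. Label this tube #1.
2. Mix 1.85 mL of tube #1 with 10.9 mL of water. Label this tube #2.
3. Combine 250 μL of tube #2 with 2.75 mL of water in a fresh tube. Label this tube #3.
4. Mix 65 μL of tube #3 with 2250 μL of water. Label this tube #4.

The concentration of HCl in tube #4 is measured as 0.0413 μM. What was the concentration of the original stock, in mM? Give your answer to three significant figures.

Step 1: 0.45 mL + 3250 μL = 3.7 mL total → factor 3.7/0.45 = 8.2222
Step 2: 1.85 mL + 10.9 mL = 12.75 mL total → factor 12.75/1.85 = 6.8919
Step 3: 250 μL + 2.75 mL = 3000 μL total → factor 3000/250 = 12
Step 4: 65 μL + 2250 μL = 2315 μL total → factor 2315/65 = 35.615
Overall dilution factor = 8.2222 × 6.8919 × 12 × 35.615 = 24218
Stock = 0.0413 μM × 24218 = 1000 μM = 1.00 mM

1.00 mM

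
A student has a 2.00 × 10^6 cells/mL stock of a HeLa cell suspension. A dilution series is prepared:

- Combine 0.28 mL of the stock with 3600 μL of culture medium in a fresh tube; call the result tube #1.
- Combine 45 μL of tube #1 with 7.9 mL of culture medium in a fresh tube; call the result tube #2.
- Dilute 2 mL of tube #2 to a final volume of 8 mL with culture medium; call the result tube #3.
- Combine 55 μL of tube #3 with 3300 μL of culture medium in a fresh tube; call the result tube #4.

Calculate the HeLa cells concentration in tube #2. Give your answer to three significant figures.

Step 1: 0.28 mL + 3600 μL = 3.88 mL total → factor 3.88/0.28 = 13.857
Step 2: 45 μL + 7.9 mL = 7945 μL total → factor 7945/45 = 176.56
Dilution factor through tube #2 = 13.857 × 176.56 = 2446.6
[tube #2] = 2.00 × 10^6 cells/mL / 2446.6 = 817 cells/mL

817 cells/mL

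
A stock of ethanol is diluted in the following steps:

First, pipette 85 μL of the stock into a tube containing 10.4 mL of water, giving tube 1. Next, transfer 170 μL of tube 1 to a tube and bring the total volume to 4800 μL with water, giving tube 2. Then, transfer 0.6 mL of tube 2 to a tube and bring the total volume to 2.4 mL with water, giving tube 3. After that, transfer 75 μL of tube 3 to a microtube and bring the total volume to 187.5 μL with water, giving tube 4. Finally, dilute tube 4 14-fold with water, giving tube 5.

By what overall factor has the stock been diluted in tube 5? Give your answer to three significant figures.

Step 1: 85 μL + 10.4 mL = 10485 μL total → factor 10485/85 = 123.35
Step 2: 170 μL brought to 4800 μL → factor 4800/170 = 28.235
Step 3: 0.6 mL brought to 2.4 mL → factor 2.4/0.6 = 4
Step 4: 75 μL brought to 187.5 μL → factor 187.5/75 = 2.5
Step 5: 14-fold → factor 14
Overall dilution factor = 123.35 × 28.235 × 4 × 2.5 × 14 = 4.8761 × 10^5

4.88 × 10^5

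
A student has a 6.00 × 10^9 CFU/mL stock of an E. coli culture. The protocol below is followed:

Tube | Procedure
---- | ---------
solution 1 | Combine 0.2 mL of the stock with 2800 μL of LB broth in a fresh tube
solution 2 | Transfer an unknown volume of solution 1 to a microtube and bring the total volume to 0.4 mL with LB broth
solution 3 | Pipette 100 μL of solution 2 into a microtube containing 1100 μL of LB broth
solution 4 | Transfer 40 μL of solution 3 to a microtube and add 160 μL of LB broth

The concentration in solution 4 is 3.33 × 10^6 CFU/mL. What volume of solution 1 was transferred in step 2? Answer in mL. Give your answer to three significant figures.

Step 1: 0.2 mL + 2800 μL = 3 mL total → factor 3/0.2 = 15
Step 2: v brought to 0.4 mL → factor = 0.4 mL/v
Step 3: 100 μL + 1100 μL = 1200 μL total → factor 1200/100 = 12
Step 4: 40 μL + 160 μL = 200 μL total → factor 200/40 = 5
Product of known-step factors = 900
Overall factor = 6.00 × 10^9 CFU/mL / (3.33 × 10^6 CFU/mL) = 1801.8
Step-2 factor = 1801.8 / 900 = 2.002
v = 0.4 mL / 2.002 = 0.200 mL

0.200 mL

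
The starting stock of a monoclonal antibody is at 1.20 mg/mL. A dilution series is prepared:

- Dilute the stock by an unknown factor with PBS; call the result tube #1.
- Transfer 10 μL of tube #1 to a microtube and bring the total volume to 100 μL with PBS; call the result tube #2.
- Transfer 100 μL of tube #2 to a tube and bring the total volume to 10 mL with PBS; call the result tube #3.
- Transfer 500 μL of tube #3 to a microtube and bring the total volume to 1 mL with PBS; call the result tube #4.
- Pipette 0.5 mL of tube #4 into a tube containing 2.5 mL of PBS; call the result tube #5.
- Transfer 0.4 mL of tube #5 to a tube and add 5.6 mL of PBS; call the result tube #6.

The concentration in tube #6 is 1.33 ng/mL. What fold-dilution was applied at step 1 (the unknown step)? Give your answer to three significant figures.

5.01-fold

Step 1: unknown factor x
Step 2: 10 μL brought to 100 μL → factor 100/10 = 10
Step 3: 100 μL brought to 10 mL → factor 10000/100 = 100
Step 4: 500 μL brought to 1 mL → factor 1000/500 = 2
Step 5: 0.5 mL + 2.5 mL = 3 mL total → factor 3/0.5 = 6
Step 6: 0.4 mL + 5.6 mL = 6 mL total → factor 6/0.4 = 15
Product of known-step factors = 1.8 × 10^5
Overall factor = 1.20 mg/mL / (1.33 ng/mL) = 9.0226 × 10^5
x = 9.0226 × 10^5 / 1.8 × 10^5 = 5.01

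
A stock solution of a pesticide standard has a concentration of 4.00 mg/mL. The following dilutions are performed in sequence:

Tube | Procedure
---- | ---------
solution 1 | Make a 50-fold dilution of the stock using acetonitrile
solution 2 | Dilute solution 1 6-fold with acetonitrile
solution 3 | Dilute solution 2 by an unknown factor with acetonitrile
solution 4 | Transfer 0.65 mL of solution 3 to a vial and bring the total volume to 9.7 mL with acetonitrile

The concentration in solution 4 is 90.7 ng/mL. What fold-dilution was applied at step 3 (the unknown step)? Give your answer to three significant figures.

Step 1: 50-fold → factor 50
Step 2: 6-fold → factor 6
Step 3: unknown factor x
Step 4: 0.65 mL brought to 9.7 mL → factor 9.7/0.65 = 14.923
Product of known-step factors = 4476.9
Overall factor = 4.00 mg/mL / (90.7 ng/mL) = 44101
x = 44101 / 4476.9 = 9.85

9.85-fold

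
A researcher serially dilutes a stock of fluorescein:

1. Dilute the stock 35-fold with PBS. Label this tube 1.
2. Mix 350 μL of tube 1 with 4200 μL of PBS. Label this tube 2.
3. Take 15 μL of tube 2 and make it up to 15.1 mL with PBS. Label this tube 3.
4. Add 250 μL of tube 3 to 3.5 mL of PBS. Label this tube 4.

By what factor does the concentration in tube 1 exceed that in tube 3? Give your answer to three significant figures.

1.31 × 10^4

Step 1: 35-fold → factor 35
Step 2: 350 μL + 4200 μL = 4550 μL total → factor 4550/350 = 13
Step 3: 15 μL brought to 15.1 mL → factor 15100/15 = 1006.7
Dilution factor to tube 1 = 35; to tube 3 = 4.5803 × 10^5
[tube 1]/[tube 3] = (factor to tube 3)/(factor to tube 1) = 4.5803 × 10^5/35 = 1.31 × 10^4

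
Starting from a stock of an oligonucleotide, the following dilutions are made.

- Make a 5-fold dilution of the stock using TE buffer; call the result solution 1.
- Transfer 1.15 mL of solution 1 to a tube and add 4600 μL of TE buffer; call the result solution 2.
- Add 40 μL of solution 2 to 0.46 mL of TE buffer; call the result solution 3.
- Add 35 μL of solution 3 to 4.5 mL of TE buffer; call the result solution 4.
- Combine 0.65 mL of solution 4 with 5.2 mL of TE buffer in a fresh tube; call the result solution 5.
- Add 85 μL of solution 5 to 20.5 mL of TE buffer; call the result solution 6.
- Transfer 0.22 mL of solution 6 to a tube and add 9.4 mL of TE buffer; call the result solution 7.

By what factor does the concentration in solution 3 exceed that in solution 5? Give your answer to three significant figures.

1.17 × 10^3

Step 1: 5-fold → factor 5
Step 2: 1.15 mL + 4600 μL = 5.75 mL total → factor 5.75/1.15 = 5
Step 3: 40 μL + 0.46 mL = 500 μL total → factor 500/40 = 12.5
Step 4: 35 μL + 4.5 mL = 4535 μL total → factor 4535/35 = 129.57
Step 5: 0.65 mL + 5.2 mL = 5.85 mL total → factor 5.85/0.65 = 9
Dilution factor to solution 3 = 312.5; to solution 5 = 3.6442 × 10^5
[solution 3]/[solution 5] = (factor to solution 5)/(factor to solution 3) = 3.6442 × 10^5/312.5 = 1.17 × 10^3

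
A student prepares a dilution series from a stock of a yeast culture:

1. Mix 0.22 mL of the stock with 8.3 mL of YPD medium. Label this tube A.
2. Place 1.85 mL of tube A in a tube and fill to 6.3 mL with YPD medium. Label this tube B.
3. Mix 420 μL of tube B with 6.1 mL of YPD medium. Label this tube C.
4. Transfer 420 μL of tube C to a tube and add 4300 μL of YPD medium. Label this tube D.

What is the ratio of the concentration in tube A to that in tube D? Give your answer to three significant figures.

Step 1: 0.22 mL + 8.3 mL = 8.52 mL total → factor 8.52/0.22 = 38.727
Step 2: 1.85 mL brought to 6.3 mL → factor 6.3/1.85 = 3.4054
Step 3: 420 μL + 6.1 mL = 6520 μL total → factor 6520/420 = 15.524
Step 4: 420 μL + 4300 μL = 4720 μL total → factor 4720/420 = 11.238
Dilution factor to tube A = 38.727; to tube D = 23008
[tube A]/[tube D] = (factor to tube D)/(factor to tube A) = 23008/38.727 = 594

594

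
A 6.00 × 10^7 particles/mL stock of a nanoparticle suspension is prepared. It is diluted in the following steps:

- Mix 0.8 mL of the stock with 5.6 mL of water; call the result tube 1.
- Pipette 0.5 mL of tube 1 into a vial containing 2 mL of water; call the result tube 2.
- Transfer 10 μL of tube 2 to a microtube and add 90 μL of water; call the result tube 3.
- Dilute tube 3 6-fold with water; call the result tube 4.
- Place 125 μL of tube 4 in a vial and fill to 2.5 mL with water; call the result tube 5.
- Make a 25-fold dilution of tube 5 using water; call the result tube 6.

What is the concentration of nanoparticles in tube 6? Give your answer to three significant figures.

Step 1: 0.8 mL + 5.6 mL = 6.4 mL total → factor 6.4/0.8 = 8
Step 2: 0.5 mL + 2 mL = 2.5 mL total → factor 2.5/0.5 = 5
Step 3: 10 μL + 90 μL = 100 μL total → factor 100/10 = 10
Step 4: 6-fold → factor 6
Step 5: 125 μL brought to 2.5 mL → factor 2500/125 = 20
Step 6: 25-fold → factor 25
Overall dilution factor = 8 × 5 × 10 × 6 × 20 × 25 = 1.2 × 10^6
Final = 6.00 × 10^7 particles/mL / 1.2 × 10^6 = 50.0 particles/mL

50.0 particles/mL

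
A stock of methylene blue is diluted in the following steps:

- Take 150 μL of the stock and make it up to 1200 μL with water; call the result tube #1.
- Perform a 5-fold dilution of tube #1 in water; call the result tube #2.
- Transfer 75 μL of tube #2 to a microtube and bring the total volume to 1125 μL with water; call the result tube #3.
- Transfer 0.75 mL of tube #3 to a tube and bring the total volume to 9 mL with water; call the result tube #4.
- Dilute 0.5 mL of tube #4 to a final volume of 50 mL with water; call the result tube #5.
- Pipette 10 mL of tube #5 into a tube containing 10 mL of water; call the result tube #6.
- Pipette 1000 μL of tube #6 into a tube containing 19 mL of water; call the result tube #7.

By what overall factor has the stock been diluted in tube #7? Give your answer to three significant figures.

2.88 × 10^7

Step 1: 150 μL brought to 1200 μL → factor 1200/150 = 8
Step 2: 5-fold → factor 5
Step 3: 75 μL brought to 1125 μL → factor 1125/75 = 15
Step 4: 0.75 mL brought to 9 mL → factor 9/0.75 = 12
Step 5: 0.5 mL brought to 50 mL → factor 50/0.5 = 100
Step 6: 10 mL + 10 mL = 20 mL total → factor 20/10 = 2
Step 7: 1000 μL + 19 mL = 20000 μL total → factor 20000/1000 = 20
Overall dilution factor = 8 × 5 × 15 × 12 × 100 × 2 × 20 = 2.88 × 10^7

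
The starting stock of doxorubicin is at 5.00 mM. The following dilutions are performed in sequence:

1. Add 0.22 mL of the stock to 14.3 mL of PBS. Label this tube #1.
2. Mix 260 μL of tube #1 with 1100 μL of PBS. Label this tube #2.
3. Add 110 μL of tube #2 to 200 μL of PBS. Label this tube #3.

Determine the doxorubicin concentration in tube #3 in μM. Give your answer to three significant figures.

5.14 μM

Step 1: 0.22 mL + 14.3 mL = 14.52 mL total → factor 14.52/0.22 = 66
Step 2: 260 μL + 1100 μL = 1360 μL total → factor 1360/260 = 5.2308
Step 3: 110 μL + 200 μL = 310 μL total → factor 310/110 = 2.8182
Overall dilution factor = 66 × 5.2308 × 2.8182 = 972.92
Final = 5.00 mM / 972.92 = 0.005139 mM = 5.14 μM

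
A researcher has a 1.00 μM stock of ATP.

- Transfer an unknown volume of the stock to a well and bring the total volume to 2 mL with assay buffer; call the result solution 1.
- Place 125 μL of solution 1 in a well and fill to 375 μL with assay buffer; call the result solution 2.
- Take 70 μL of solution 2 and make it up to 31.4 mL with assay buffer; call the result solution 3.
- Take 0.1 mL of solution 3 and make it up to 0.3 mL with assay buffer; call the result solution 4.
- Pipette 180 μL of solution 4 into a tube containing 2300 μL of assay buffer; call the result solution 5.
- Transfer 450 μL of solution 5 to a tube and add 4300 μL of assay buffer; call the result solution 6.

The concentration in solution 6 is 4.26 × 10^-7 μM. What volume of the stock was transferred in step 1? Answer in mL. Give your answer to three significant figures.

0.500 mL

Step 1: v brought to 2 mL → factor = 2 mL/v
Step 2: 125 μL brought to 375 μL → factor 375/125 = 3
Step 3: 70 μL brought to 31.4 mL → factor 31400/70 = 448.57
Step 4: 0.1 mL brought to 0.3 mL → factor 0.3/0.1 = 3
Step 5: 180 μL + 2300 μL = 2480 μL total → factor 2480/180 = 13.778
Step 6: 450 μL + 4300 μL = 4750 μL total → factor 4750/450 = 10.556
Product of known-step factors = 5.8713 × 10^5
Overall factor = 1.00 μM / (4.26 × 10^-7 μM) = 2.3474 × 10^6
Step-1 factor = 2.3474 × 10^6 / 5.8713 × 10^5 = 3.9981
v = 2 mL / 3.9981 = 0.500 mL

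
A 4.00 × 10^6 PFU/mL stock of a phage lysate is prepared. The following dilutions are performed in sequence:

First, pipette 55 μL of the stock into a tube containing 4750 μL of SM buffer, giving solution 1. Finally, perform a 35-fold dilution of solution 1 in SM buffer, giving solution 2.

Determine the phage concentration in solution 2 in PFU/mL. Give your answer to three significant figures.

1.31 × 10^3 PFU/mL

Step 1: 55 μL + 4750 μL = 4805 μL total → factor 4805/55 = 87.364
Step 2: 35-fold → factor 35
Overall dilution factor = 87.364 × 35 = 3057.7
Final = 4.00 × 10^6 PFU/mL / 3057.7 = 1.31 × 10^3 PFU/mL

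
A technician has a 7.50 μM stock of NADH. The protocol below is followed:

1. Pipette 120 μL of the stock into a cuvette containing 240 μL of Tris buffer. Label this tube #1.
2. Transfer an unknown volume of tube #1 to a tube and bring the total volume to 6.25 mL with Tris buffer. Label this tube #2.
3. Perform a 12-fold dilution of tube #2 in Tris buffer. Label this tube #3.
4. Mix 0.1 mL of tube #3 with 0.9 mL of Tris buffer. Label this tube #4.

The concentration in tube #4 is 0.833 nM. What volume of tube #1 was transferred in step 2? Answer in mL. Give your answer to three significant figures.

0.250 mL

Step 1: 120 μL + 240 μL = 360 μL total → factor 360/120 = 3
Step 2: v brought to 6.25 mL → factor = 6.25 mL/v
Step 3: 12-fold → factor 12
Step 4: 0.1 mL + 0.9 mL = 1 mL total → factor 1/0.1 = 10
Product of known-step factors = 360
Overall factor = 7.50 μM / (0.833 nM) = 9003.6
Step-2 factor = 9003.6 / 360 = 25.01
v = 6.25 mL / 25.01 = 0.250 mL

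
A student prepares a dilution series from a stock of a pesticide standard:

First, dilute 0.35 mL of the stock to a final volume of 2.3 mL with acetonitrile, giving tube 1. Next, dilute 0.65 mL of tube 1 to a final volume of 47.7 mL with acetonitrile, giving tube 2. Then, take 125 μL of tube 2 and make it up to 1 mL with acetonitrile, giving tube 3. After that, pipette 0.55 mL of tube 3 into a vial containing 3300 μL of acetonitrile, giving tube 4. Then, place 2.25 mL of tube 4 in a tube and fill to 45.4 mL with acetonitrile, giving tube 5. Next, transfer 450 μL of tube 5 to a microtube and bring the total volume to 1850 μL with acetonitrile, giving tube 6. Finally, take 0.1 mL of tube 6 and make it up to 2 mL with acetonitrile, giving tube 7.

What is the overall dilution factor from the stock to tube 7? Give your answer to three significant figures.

Step 1: 0.35 mL brought to 2.3 mL → factor 2.3/0.35 = 6.5714
Step 2: 0.65 mL brought to 47.7 mL → factor 47.7/0.65 = 73.385
Step 3: 125 μL brought to 1 mL → factor 1000/125 = 8
Step 4: 0.55 mL + 3300 μL = 3.85 mL total → factor 3.85/0.55 = 7
Step 5: 2.25 mL brought to 45.4 mL → factor 45.4/2.25 = 20.178
Step 6: 450 μL brought to 1850 μL → factor 1850/450 = 4.1111
Step 7: 0.1 mL brought to 2 mL → factor 2/0.1 = 20
Overall dilution factor = 6.5714 × 73.385 × 8 × 7 × 20.178 × 4.1111 × 20 = 4.4804 × 10^7

4.48 × 10^7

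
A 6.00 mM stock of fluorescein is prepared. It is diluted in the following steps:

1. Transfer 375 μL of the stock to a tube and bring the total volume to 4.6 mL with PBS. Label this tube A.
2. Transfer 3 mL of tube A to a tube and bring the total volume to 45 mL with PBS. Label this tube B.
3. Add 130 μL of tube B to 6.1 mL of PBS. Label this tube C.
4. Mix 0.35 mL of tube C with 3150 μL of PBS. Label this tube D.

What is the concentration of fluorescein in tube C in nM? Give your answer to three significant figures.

Step 1: 375 μL brought to 4.6 mL → factor 4600/375 = 12.267
Step 2: 3 mL brought to 45 mL → factor 45/3 = 15
Step 3: 130 μL + 6.1 mL = 6230 μL total → factor 6230/130 = 47.923
Dilution factor through tube C = 12.267 × 15 × 47.923 = 8817.8
[tube C] = 6.00 mM / 8817.8 = 0.0006804 mM = 680 nM

680 nM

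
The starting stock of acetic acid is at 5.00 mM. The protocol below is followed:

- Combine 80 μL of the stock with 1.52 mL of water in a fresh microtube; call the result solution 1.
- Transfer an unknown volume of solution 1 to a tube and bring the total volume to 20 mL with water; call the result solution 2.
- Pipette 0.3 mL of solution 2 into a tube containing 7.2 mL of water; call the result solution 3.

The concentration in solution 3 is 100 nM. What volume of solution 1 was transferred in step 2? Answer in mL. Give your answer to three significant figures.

0.200 mL

Step 1: 80 μL + 1.52 mL = 1600 μL total → factor 1600/80 = 20
Step 2: v brought to 20 mL → factor = 20 mL/v
Step 3: 0.3 mL + 7.2 mL = 7.5 mL total → factor 7.5/0.3 = 25
Product of known-step factors = 500
Overall factor = 5.00 mM / (100 nM) = 50000
Step-2 factor = 50000 / 500 = 100
v = 20 mL / 100 = 0.200 mL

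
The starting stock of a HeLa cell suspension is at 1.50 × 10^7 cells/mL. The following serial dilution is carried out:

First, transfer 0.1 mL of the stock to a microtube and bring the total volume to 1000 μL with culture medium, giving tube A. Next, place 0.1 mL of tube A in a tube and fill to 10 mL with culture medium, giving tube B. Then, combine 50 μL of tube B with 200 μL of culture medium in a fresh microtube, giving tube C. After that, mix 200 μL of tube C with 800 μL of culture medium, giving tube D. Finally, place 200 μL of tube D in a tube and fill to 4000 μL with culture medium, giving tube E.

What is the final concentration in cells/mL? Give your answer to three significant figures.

30.0 cells/mL

Step 1: 0.1 mL brought to 1000 μL → factor 1/0.1 = 10
Step 2: 0.1 mL brought to 10 mL → factor 10/0.1 = 100
Step 3: 50 μL + 200 μL = 250 μL total → factor 250/50 = 5
Step 4: 200 μL + 800 μL = 1000 μL total → factor 1000/200 = 5
Step 5: 200 μL brought to 4000 μL → factor 4000/200 = 20
Overall dilution factor = 10 × 100 × 5 × 5 × 20 = 5 × 10^5
Final = 1.50 × 10^7 cells/mL / 5 × 10^5 = 30.0 cells/mL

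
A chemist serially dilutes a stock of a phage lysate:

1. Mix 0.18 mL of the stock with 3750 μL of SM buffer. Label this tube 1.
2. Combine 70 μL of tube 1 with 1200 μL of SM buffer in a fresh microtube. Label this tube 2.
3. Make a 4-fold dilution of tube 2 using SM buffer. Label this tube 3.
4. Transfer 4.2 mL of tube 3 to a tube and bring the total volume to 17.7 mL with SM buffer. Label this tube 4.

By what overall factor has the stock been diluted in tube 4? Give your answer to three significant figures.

6.68 × 10^3

Step 1: 0.18 mL + 3750 μL = 3.93 mL total → factor 3.93/0.18 = 21.833
Step 2: 70 μL + 1200 μL = 1270 μL total → factor 1270/70 = 18.143
Step 3: 4-fold → factor 4
Step 4: 4.2 mL brought to 17.7 mL → factor 17.7/4.2 = 4.2143
Overall dilution factor = 21.833 × 18.143 × 4 × 4.2143 = 6677.4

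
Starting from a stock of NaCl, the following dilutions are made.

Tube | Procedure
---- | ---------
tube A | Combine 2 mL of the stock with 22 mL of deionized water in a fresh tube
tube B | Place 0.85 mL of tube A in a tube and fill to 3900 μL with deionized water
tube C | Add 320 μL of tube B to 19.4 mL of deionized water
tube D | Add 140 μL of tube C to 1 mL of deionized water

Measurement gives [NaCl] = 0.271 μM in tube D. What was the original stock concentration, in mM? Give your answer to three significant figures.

Step 1: 2 mL + 22 mL = 24 mL total → factor 24/2 = 12
Step 2: 0.85 mL brought to 3900 μL → factor 3.9/0.85 = 4.5882
Step 3: 320 μL + 19.4 mL = 19720 μL total → factor 19720/320 = 61.625
Step 4: 140 μL + 1 mL = 1140 μL total → factor 1140/140 = 8.1429
Overall dilution factor = 12 × 4.5882 × 61.625 × 8.1429 = 27629
Stock = 0.271 μM × 27629 = 7487 μM = 7.49 mM

7.49 mM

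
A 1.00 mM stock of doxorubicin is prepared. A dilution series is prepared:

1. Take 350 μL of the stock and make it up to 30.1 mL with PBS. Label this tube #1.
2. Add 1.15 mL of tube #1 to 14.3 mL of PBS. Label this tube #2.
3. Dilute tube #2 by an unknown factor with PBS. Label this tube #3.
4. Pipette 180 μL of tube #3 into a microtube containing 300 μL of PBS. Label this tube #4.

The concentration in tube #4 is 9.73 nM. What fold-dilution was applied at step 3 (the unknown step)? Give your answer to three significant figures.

33.4-fold

Step 1: 350 μL brought to 30.1 mL → factor 30100/350 = 86
Step 2: 1.15 mL + 14.3 mL = 15.45 mL total → factor 15.45/1.15 = 13.435
Step 3: unknown factor x
Step 4: 180 μL + 300 μL = 480 μL total → factor 480/180 = 2.6667
Product of known-step factors = 3081
Overall factor = 1.00 mM / (9.73 nM) = 1.0277 × 10^5
x = 1.0277 × 10^5 / 3081 = 33.4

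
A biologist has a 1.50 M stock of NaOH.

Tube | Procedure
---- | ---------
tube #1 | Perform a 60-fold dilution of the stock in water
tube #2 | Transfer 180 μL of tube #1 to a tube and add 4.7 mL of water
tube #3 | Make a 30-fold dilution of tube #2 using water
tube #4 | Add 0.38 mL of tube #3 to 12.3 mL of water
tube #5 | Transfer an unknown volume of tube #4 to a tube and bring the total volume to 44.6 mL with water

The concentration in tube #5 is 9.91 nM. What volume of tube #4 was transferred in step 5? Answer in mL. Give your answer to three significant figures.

0.480 mL

Step 1: 60-fold → factor 60
Step 2: 180 μL + 4.7 mL = 4880 μL total → factor 4880/180 = 27.111
Step 3: 30-fold → factor 30
Step 4: 0.38 mL + 12.3 mL = 12.68 mL total → factor 12.68/0.38 = 33.368
Step 5: v brought to 44.6 mL → factor = 44.6 mL/v
Product of known-step factors = 1.6284 × 10^6
Overall factor = 1.50 M / (9.91 nM) = 1.5136 × 10^8
Step-5 factor = 1.5136 × 10^8 / 1.6284 × 10^6 = 92.953
v = 44.6 mL / 92.953 = 0.480 mL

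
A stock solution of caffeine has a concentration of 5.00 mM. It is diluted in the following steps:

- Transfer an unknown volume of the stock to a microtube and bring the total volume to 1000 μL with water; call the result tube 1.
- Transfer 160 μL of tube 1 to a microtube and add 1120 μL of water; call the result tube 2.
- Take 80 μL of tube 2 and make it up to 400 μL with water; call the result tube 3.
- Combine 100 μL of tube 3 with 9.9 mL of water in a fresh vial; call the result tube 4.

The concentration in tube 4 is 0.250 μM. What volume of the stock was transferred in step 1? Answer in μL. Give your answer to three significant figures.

Step 1: v brought to 1000 μL → factor = 1000 μL/v
Step 2: 160 μL + 1120 μL = 1280 μL total → factor 1280/160 = 8
Step 3: 80 μL brought to 400 μL → factor 400/80 = 5
Step 4: 100 μL + 9.9 mL = 10000 μL total → factor 10000/100 = 100
Product of known-step factors = 4000
Overall factor = 5.00 mM / (0.250 μM) = 20000
Step-1 factor = 20000 / 4000 = 5
v = 1000 μL / 5 = 200 μL

200 μL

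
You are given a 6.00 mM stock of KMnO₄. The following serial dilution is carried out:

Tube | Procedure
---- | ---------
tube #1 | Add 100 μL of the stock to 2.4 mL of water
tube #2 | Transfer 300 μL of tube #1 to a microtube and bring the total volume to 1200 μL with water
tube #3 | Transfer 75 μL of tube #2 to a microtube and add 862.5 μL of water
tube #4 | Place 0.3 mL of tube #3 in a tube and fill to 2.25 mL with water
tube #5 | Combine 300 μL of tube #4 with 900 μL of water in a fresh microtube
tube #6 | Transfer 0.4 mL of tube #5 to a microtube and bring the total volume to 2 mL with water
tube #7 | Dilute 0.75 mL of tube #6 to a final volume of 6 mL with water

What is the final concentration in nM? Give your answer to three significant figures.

4.00 nM

Step 1: 100 μL + 2.4 mL = 2500 μL total → factor 2500/100 = 25
Step 2: 300 μL brought to 1200 μL → factor 1200/300 = 4
Step 3: 75 μL + 862.5 μL = 937.5 μL total → factor 937.5/75 = 12.5
Step 4: 0.3 mL brought to 2.25 mL → factor 2.25/0.3 = 7.5
Step 5: 300 μL + 900 μL = 1200 μL total → factor 1200/300 = 4
Step 6: 0.4 mL brought to 2 mL → factor 2/0.4 = 5
Step 7: 0.75 mL brought to 6 mL → factor 6/0.75 = 8
Overall dilution factor = 25 × 4 × 12.5 × 7.5 × 4 × 5 × 8 = 1.5 × 10^6
Final = 6.00 mM / 1.5 × 10^6 = 4.000 × 10^-6 mM = 4.00 nM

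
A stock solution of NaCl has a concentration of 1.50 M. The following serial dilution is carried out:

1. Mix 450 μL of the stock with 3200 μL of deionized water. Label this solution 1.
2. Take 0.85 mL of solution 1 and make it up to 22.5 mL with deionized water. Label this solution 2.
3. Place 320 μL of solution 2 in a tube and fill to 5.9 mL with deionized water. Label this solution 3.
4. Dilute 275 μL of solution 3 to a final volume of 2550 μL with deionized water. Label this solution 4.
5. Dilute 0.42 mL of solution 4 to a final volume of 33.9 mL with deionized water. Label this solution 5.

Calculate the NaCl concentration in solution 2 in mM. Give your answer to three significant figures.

6.99 mM

Step 1: 450 μL + 3200 μL = 3650 μL total → factor 3650/450 = 8.1111
Step 2: 0.85 mL brought to 22.5 mL → factor 22.5/0.85 = 26.471
Dilution factor through solution 2 = 8.1111 × 26.471 = 214.71
[solution 2] = 1.50 M / 214.71 = 0.006986 M = 6.99 mM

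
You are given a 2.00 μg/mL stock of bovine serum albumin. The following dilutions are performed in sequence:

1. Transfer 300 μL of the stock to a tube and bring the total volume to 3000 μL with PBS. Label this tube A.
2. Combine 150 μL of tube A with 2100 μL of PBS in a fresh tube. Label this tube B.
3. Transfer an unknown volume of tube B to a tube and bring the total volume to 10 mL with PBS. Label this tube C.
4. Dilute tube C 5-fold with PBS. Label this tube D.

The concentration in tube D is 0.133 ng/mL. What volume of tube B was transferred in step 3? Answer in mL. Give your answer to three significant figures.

0.499 mL

Step 1: 300 μL brought to 3000 μL → factor 3000/300 = 10
Step 2: 150 μL + 2100 μL = 2250 μL total → factor 2250/150 = 15
Step 3: v brought to 10 mL → factor = 10 mL/v
Step 4: 5-fold → factor 5
Product of known-step factors = 750
Overall factor = 2.00 μg/mL / (0.133 ng/mL) = 15038
Step-3 factor = 15038 / 750 = 20.05
v = 10 mL / 20.05 = 0.499 mL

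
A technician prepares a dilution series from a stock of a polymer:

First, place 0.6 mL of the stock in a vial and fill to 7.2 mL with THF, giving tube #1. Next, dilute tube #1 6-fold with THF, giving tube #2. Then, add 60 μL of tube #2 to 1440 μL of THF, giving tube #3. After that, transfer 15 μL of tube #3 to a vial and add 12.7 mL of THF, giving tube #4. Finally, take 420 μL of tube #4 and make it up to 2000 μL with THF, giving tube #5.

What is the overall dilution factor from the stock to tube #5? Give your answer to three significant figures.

7.27 × 10^6

Step 1: 0.6 mL brought to 7.2 mL → factor 7.2/0.6 = 12
Step 2: 6-fold → factor 6
Step 3: 60 μL + 1440 μL = 1500 μL total → factor 1500/60 = 25
Step 4: 15 μL + 12.7 mL = 12715 μL total → factor 12715/15 = 847.67
Step 5: 420 μL brought to 2000 μL → factor 2000/420 = 4.7619
Overall dilution factor = 12 × 6 × 25 × 847.67 × 4.7619 = 7.2657 × 10^6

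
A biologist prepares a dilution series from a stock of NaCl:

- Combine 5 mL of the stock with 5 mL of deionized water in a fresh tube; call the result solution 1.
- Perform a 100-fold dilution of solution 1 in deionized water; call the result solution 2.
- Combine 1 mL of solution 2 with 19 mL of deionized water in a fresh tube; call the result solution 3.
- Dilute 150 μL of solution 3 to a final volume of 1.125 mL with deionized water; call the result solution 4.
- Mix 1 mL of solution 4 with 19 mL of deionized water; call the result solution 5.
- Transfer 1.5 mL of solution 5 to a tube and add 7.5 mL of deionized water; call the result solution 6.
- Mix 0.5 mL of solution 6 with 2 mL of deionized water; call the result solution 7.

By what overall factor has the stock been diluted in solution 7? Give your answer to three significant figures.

1.80 × 10^7

Step 1: 5 mL + 5 mL = 10 mL total → factor 10/5 = 2
Step 2: 100-fold → factor 100
Step 3: 1 mL + 19 mL = 20 mL total → factor 20/1 = 20
Step 4: 150 μL brought to 1.125 mL → factor 1125/150 = 7.5
Step 5: 1 mL + 19 mL = 20 mL total → factor 20/1 = 20
Step 6: 1.5 mL + 7.5 mL = 9 mL total → factor 9/1.5 = 6
Step 7: 0.5 mL + 2 mL = 2.5 mL total → factor 2.5/0.5 = 5
Overall dilution factor = 2 × 100 × 20 × 7.5 × 20 × 6 × 5 = 1.8 × 10^7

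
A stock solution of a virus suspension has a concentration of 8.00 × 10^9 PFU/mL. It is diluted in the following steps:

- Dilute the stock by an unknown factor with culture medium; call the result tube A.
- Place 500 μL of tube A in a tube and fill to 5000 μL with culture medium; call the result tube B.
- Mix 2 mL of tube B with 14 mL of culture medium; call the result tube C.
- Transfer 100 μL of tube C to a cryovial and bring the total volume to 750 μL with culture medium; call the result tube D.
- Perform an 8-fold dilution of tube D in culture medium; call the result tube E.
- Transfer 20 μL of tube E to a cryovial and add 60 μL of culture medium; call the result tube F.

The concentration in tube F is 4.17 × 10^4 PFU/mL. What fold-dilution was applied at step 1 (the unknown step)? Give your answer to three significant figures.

Step 1: unknown factor x
Step 2: 500 μL brought to 5000 μL → factor 5000/500 = 10
Step 3: 2 mL + 14 mL = 16 mL total → factor 16/2 = 8
Step 4: 100 μL brought to 750 μL → factor 750/100 = 7.5
Step 5: 8-fold → factor 8
Step 6: 20 μL + 60 μL = 80 μL total → factor 80/20 = 4
Product of known-step factors = 19200
Overall factor = 8.00 × 10^9 PFU/mL / (4.17 × 10^4 PFU/mL) = 1.9185 × 10^5
x = 1.9185 × 10^5 / 19200 = 9.99

9.99-fold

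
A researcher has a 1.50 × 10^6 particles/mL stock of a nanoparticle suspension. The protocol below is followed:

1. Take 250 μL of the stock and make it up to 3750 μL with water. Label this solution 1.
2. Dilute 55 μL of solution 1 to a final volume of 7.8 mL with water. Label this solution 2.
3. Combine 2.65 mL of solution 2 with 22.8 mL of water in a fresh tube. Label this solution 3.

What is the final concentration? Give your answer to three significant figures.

73.4 particles/mL

Step 1: 250 μL brought to 3750 μL → factor 3750/250 = 15
Step 2: 55 μL brought to 7.8 mL → factor 7800/55 = 141.82
Step 3: 2.65 mL + 22.8 mL = 25.45 mL total → factor 25.45/2.65 = 9.6038
Overall dilution factor = 15 × 141.82 × 9.6038 = 20430
Final = 1.50 × 10^6 particles/mL / 20430 = 73.4 particles/mL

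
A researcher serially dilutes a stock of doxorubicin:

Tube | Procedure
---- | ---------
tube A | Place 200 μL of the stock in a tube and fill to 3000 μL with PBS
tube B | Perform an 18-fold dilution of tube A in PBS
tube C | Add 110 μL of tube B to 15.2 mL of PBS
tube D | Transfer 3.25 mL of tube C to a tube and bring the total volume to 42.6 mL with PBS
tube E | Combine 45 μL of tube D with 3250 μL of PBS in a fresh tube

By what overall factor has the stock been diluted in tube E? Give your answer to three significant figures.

3.61 × 10^7

Step 1: 200 μL brought to 3000 μL → factor 3000/200 = 15
Step 2: 18-fold → factor 18
Step 3: 110 μL + 15.2 mL = 15310 μL total → factor 15310/110 = 139.18
Step 4: 3.25 mL brought to 42.6 mL → factor 42.6/3.25 = 13.108
Step 5: 45 μL + 3250 μL = 3295 μL total → factor 3295/45 = 73.222
Overall dilution factor = 15 × 18 × 139.18 × 13.108 × 73.222 = 3.6067 × 10^7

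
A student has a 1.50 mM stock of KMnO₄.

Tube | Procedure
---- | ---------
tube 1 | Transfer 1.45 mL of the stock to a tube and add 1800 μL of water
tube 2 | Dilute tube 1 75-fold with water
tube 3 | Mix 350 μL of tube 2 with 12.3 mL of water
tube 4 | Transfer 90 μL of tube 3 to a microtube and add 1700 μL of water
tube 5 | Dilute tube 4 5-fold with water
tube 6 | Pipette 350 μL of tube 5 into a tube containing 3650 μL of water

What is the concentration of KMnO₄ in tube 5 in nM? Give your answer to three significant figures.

2.48 nM

Step 1: 1.45 mL + 1800 μL = 3.25 mL total → factor 3.25/1.45 = 2.2414
Step 2: 75-fold → factor 75
Step 3: 350 μL + 12.3 mL = 12650 μL total → factor 12650/350 = 36.143
Step 4: 90 μL + 1700 μL = 1790 μL total → factor 1790/90 = 19.889
Step 5: 5-fold → factor 5
Dilution factor through tube 5 = 2.2414 × 75 × 36.143 × 19.889 × 5 = 6.042 × 10^5
[tube 5] = 1.50 mM / 6.042 × 10^5 = 2.483 × 10^-6 mM = 2.48 nM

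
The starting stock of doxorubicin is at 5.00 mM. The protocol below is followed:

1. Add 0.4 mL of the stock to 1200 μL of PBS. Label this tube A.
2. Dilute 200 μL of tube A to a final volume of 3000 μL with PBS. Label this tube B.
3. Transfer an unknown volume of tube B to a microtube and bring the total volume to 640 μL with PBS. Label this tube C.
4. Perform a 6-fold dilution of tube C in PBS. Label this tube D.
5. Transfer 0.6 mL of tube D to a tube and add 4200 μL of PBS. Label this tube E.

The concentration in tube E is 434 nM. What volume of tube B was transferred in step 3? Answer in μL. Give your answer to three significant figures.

Step 1: 0.4 mL + 1200 μL = 1.6 mL total → factor 1.6/0.4 = 4
Step 2: 200 μL brought to 3000 μL → factor 3000/200 = 15
Step 3: v brought to 640 μL → factor = 640 μL/v
Step 4: 6-fold → factor 6
Step 5: 0.6 mL + 4200 μL = 4.8 mL total → factor 4.8/0.6 = 8
Product of known-step factors = 2880
Overall factor = 5.00 mM / (434 nM) = 11521
Step-3 factor = 11521 / 2880 = 4.0003
v = 640 μL / 4.0003 = 160 μL

160 μL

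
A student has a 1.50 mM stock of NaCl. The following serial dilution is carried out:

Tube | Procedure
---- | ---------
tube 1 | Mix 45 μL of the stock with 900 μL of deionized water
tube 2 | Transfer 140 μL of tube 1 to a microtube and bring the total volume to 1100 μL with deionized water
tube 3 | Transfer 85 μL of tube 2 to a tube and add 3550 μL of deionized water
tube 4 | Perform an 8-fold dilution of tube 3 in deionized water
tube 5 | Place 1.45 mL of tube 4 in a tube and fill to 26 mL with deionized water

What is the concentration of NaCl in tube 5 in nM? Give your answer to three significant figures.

1.48 nM

Step 1: 45 μL + 900 μL = 945 μL total → factor 945/45 = 21
Step 2: 140 μL brought to 1100 μL → factor 1100/140 = 7.8571
Step 3: 85 μL + 3550 μL = 3635 μL total → factor 3635/85 = 42.765
Step 4: 8-fold → factor 8
Step 5: 1.45 mL brought to 26 mL → factor 26/1.45 = 17.931
Overall dilution factor = 21 × 7.8571 × 42.765 × 8 × 17.931 = 1.0122 × 10^6
Final = 1.50 mM / 1.0122 × 10^6 = 1.482 × 10^-6 mM = 1.48 nM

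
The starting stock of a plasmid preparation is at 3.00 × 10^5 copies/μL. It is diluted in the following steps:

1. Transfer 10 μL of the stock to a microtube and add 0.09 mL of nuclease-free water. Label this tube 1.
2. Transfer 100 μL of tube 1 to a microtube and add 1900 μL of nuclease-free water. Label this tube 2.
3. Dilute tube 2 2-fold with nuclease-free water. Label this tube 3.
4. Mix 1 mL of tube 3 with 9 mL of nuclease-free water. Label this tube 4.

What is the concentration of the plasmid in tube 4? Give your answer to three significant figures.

Step 1: 10 μL + 0.09 mL = 100 μL total → factor 100/10 = 10
Step 2: 100 μL + 1900 μL = 2000 μL total → factor 2000/100 = 20
Step 3: 2-fold → factor 2
Step 4: 1 mL + 9 mL = 10 mL total → factor 10/1 = 10
Overall dilution factor = 10 × 20 × 2 × 10 = 4000
Final = 3.00 × 10^5 copies/μL / 4000 = 75.0 copies/μL

75.0 copies/μL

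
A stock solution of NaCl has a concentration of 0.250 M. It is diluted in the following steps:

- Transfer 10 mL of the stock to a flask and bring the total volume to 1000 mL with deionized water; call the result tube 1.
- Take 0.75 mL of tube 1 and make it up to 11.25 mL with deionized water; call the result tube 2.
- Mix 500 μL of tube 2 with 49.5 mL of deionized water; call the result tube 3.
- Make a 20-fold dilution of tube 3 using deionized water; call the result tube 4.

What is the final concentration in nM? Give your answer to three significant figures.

Step 1: 10 mL brought to 1000 mL → factor 1000/10 = 100
Step 2: 0.75 mL brought to 11.25 mL → factor 11.25/0.75 = 15
Step 3: 500 μL + 49.5 mL = 50000 μL total → factor 50000/500 = 100
Step 4: 20-fold → factor 20
Overall dilution factor = 100 × 15 × 100 × 20 = 3 × 10^6
Final = 0.250 M / 3 × 10^6 = 8.333 × 10^-8 M = 83.3 nM

83.3 nM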